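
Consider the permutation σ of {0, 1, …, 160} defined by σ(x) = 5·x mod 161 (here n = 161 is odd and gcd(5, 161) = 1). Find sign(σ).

+1

Trace 29: π^k(29) = [29, 145, 81, 83, 93, 143, 71] for k=0..6.
Cycle type of π: 66×2 + 22 + 6 + 1; total 5 cycles.
5 cycles on 161: each ℓ→(−1)^(ℓ−1), product (−1)^156 = +1.
The Jacobi symbol (5|161) = +1 (Zolotarev) agrees.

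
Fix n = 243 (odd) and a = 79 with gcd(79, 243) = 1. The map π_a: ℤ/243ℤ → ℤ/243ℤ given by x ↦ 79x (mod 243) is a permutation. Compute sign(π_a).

Start at x=166: 166 → 235 → 97 → 130 → 64 → 196 → 175 → … (one orbit).
11 cycles of lengths [81, 81, 27, 27, 9, 9, 3, 3, 1, 1, 1].
Σ(ℓ_i−1) = 243−11 = 232; sign = (−1)^232 = +1.
Check: (79/243) = +1 by Zolotarev.

+1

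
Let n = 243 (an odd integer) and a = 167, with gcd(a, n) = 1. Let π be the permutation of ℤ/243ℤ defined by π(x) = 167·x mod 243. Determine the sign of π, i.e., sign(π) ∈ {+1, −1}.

-1

Trace 224: π^k(224) = [224, 229, 92, 55, 194, 79, 71] for k=0..6.
6 cycles of lengths [162, 54, 18, 6, 2, 1].
6 cycles on 243: each ℓ→(−1)^(ℓ−1), product (−1)^237 = -1.
Zolotarev: (167|243) = -1, matching the cycle-count sign.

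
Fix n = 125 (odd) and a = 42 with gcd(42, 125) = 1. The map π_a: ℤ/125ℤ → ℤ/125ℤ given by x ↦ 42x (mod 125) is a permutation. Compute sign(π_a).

-1

Orbit of 27 under x↦42x: [27, 9, 3, 1, 42, 14, 88]… (length divides ord_125(42)).
Decompose π into cycles: lengths [100, 20, 4, 1] (4 cycles, including the fixed point 0).
n − c = 125 − 4 = 121; sign = (−1)^121 = -1.
(42|125)_J = -1 (Zolotarev's lemma cross-check).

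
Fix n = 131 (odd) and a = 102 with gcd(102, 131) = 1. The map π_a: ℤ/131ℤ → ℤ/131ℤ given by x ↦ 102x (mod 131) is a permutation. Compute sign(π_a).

Start at x=25: 25 → 61 → 65 → 80 → 38 → 77 → 125 → … (one orbit).
Decompose π into cycles: lengths [65, 65, 1] (3 cycles, including the fixed point 0).
131 − 3 = 128 transpositions; sign(π) = (−1)^128 = +1.
Zolotarev: (102|131) = +1, matching the cycle-count sign.

+1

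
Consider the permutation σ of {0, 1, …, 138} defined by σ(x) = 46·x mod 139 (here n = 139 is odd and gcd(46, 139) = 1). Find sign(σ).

Orbit of 81 under x↦46x: [81, 112, 9, 136, 1, 46, 31]… (length divides ord_139(46)).
π_46 has 3 disjoint cycles with lengths [69, 69, 1] on {0,…,138}.
sign(π) = (−1)^{n − #cycles} = (−1)^{139−3} = (−1)^136 = +1.

+1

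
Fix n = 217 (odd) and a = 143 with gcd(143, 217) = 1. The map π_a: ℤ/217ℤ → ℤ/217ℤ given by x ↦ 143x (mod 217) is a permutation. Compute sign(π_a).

Trace 5: π^k(5) = [5, 64, 38, 9, 202, 25, 103] for k=0..6.
Decompose π into cycles: lengths [30, 30, 30, 30, 30, 30, 15, 15, 6, 1] (10 cycles, including the fixed point 0).
10 cycles on 217: each ℓ→(−1)^(ℓ−1), product (−1)^207 = -1.
Zolotarev: (143|217) = -1, matching the cycle-count sign.

-1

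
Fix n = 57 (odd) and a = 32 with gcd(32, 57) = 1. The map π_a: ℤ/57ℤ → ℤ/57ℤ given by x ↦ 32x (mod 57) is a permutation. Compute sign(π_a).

Start at x=4: 4 → 14 → 49 → 29 → 16 → 56 → 25 → … (one orbit).
Cycle lengths of π_32 on ℤ/57ℤ: [18, 18, 18, 2, 1]; 5 cycles in total.
Σ(ℓ_i−1) = 57−5 = 52; sign = (−1)^52 = +1.

+1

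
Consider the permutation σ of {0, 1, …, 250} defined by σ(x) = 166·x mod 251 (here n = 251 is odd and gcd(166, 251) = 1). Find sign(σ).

-1

Start at x=187: 187 → 169 → 193 → 161 → 120 → 91 → 46 → … (one orbit).
2 cycles of lengths [250, 1].
With 2 cycles on 251 points, sign = (−1)^{251−2} = -1.
Zolotarev: (166|251) = -1, matching the cycle-count sign.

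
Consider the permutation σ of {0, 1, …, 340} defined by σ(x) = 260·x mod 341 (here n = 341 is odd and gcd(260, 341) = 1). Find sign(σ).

Start at x=340: 340 → 81 → 259 → 163 → 96 → 67 → 29 → … (one orbit).
π_260 has 13 disjoint cycles with lengths [30, 30, 30, 30, 30, 30, 30, 30, 30, 30, 30, 10, 1] on {0,…,340}.
n − c = 341 − 13 = 328; sign = (−1)^328 = +1.

+1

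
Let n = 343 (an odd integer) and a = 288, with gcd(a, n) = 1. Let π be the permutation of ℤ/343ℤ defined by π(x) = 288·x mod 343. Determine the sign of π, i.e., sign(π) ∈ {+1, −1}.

+1

Trace 15: π^k(15) = [15, 204, 99, 43, 36, 78, 169] for k=0..6.
19 cycles of lengths [49, 49, 49, 49, 49, 49, 7, 7, 7, 7, 7, 7, 1, 1, 1, 1, 1, 1, 1].
sign(π) = (−1)^{n − #cycles} = (−1)^{343−19} = (−1)^324 = +1.
Zolotarev: (288|343) = +1, matching the cycle-count sign.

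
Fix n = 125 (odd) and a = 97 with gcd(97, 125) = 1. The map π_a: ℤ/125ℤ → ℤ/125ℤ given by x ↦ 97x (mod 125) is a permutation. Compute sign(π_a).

Trace 78: π^k(78) = [78, 66, 27, 119, 43, 46, 87] for k=0..6.
Cycle type of π: 100 + 20 + 4 + 1; total 4 cycles.
4 cycles on 125: each ℓ→(−1)^(ℓ−1), product (−1)^121 = -1.
The Jacobi symbol (97|125) = -1 (Zolotarev) agrees.

-1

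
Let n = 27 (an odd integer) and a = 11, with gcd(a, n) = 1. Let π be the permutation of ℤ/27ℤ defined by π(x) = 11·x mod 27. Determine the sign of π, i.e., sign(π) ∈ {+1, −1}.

-1

Orbit of 23 under x↦11x: [23, 10, 2, 22, 26, 16, 14]… (length divides ord_27(11)).
π_11 has 4 disjoint cycles with lengths [18, 6, 2, 1] on {0,…,26}.
27 − 4 = 23 transpositions; sign(π) = (−1)^23 = -1.
The Jacobi symbol (11|27) = -1 (Zolotarev) agrees.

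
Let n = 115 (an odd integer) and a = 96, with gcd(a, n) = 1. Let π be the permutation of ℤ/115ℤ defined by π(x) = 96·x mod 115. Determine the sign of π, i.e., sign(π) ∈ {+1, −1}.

+1

Trace 1: π^k(1) = [1, 96, 16, 41, 26, 81, 71] for k=0..6.
π_96 has 15 disjoint cycles with lengths [11, 11, 11, 11, 11, 11, 11, 11, 11, 11, 1, 1, 1, 1, 1] on {0,…,114}.
n − c = 115 − 15 = 100; sign = (−1)^100 = +1.
Check: (96/115) = +1 by Zolotarev.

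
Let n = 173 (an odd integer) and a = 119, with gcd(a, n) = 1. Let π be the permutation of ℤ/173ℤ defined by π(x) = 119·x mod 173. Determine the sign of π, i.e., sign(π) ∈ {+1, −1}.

+1

Orbit of 81 under x↦119x: [81, 124, 51, 14, 109, 169, 43]… (length divides ord_173(119)).
The orbit structure of x ↦ 119x mod 173: 5 orbits of sizes [43, 43, 43, 43, 1].
Σ(ℓ_i−1) = 173−5 = 168; sign = (−1)^168 = +1.
Via Zolotarev, sign(π_{119}) = (119|173) = +1.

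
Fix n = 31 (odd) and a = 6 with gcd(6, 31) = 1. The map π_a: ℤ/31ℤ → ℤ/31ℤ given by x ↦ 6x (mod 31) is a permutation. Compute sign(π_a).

Trace 5: π^k(5) = [5, 30, 25, 26, 1, 6] for k=0..5.
π_6 has 6 disjoint cycles with lengths [6, 6, 6, 6, 6, 1] on {0,…,30}.
6 cycles on 31: each ℓ→(−1)^(ℓ−1), product (−1)^25 = -1.
Zolotarev: (6|31) = -1, matching the cycle-count sign.

-1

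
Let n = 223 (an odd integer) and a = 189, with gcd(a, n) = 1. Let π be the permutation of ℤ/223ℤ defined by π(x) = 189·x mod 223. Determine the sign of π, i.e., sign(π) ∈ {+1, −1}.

Start at x=163: 163 → 33 → 216 → 15 → 159 → 169 → 52 → … (one orbit).
π_189 has 4 disjoint cycles with lengths [74, 74, 74, 1] on {0,…,222}.
223 − 4 = 219 transpositions; sign(π) = (−1)^219 = -1.
(189|223)_J = -1 (Zolotarev's lemma cross-check).

-1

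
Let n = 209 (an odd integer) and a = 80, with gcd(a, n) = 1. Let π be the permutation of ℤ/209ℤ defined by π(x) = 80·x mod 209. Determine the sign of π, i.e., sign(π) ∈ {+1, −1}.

Start at x=4: 4 → 111 → 102 → 9 → 93 → 125 → 177 → … (one orbit).
Cycle lengths of π_80 on ℤ/209ℤ: [45, 45, 45, 45, 9, 9, 5, 5, 1]; 9 cycles in total.
9 cycles on 209: each ℓ→(−1)^(ℓ−1), product (−1)^200 = +1.

+1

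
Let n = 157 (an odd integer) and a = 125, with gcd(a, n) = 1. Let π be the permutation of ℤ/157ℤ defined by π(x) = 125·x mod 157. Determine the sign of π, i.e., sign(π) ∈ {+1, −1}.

-1

Orbit of 39 under x↦125x: [39, 8, 58, 28, 46, 98, 4]… (length divides ord_157(125)).
The orbit structure of x ↦ 125x mod 157: 4 orbits of sizes [52, 52, 52, 1].
157 − 4 = 153 transpositions; sign(π) = (−1)^153 = -1.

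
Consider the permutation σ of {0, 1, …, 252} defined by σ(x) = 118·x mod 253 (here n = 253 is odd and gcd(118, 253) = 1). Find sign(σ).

-1

Orbit of 234 under x↦118x: [234, 35, 82, 62, 232, 52, 64]… (length divides ord_253(118)).
Cycle type of π: 110×2 + 11×2 + 10 + 1; total 6 cycles.
253 − 6 = 247 transpositions; sign(π) = (−1)^247 = -1.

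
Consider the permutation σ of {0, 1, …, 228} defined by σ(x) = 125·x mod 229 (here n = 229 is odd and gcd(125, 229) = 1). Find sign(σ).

Orbit of 165 under x↦125x: [165, 15, 43, 108, 218, 228, 104]… (length divides ord_229(125)).
Decompose π into cycles: lengths [38, 38, 38, 38, 38, 38, 1] (7 cycles, including the fixed point 0).
sign(π) = (−1)^{n − #cycles} = (−1)^{229−7} = (−1)^222 = +1.
Check: (125/229) = +1 by Zolotarev.

+1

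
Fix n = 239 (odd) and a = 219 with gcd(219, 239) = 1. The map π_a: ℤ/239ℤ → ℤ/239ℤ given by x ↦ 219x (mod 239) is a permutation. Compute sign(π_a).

-1

Orbit of 84 under x↦219x: [84, 232, 140, 68, 74, 193, 203]… (length divides ord_239(219)).
Decompose π into cycles: lengths [238, 1] (2 cycles, including the fixed point 0).
sign(π) = (−1)^{n − #cycles} = (−1)^{239−2} = (−1)^237 = -1.
Via Zolotarev, sign(π_{219}) = (219|239) = -1.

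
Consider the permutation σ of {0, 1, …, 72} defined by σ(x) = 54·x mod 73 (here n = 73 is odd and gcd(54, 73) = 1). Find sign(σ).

Start at x=4: 4 → 70 → 57 → 12 → 64 → 25 → 36 → … (one orbit).
Cycle type of π: 36×2 + 1; total 3 cycles.
With 3 cycles on 73 points, sign = (−1)^{73−3} = +1.

+1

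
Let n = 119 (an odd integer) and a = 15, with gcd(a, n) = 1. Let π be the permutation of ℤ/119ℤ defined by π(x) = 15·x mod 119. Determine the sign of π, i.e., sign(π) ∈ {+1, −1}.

+1

Orbit of 106 under x↦15x: [106, 43, 50, 36, 64, 8, 1]… (length divides ord_119(15)).
21 cycles of lengths [8, 8, 8, 8, 8, 8, 8, 8, 8, 8, 8, 8, 8, 8, 1, 1, 1, 1, 1, 1, 1].
sign(π) = (−1)^{n − #cycles} = (−1)^{119−21} = (−1)^98 = +1.
(15|119)_J = +1 (Zolotarev's lemma cross-check).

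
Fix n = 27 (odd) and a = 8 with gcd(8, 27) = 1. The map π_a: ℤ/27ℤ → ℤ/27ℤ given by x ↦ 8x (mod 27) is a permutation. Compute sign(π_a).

-1

Orbit of 26 under x↦8x: [26, 19, 17, 1, 8, 10]… (length divides ord_27(8)).
Decompose π into cycles: lengths [6, 6, 6, 2, 2, 2, 2, 1] (8 cycles, including the fixed point 0).
Σ(ℓ_i−1) = 27−8 = 19; sign = (−1)^19 = -1.
(8|27)_J = -1 (Zolotarev's lemma cross-check).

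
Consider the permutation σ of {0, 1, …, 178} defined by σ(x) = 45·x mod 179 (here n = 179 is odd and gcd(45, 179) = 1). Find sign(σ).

+1

Orbit of 156 under x↦45x: [156, 39, 144, 36, 9, 47, 146]… (length divides ord_179(45)).
3 cycles of lengths [89, 89, 1].
n − c = 179 − 3 = 176; sign = (−1)^176 = +1.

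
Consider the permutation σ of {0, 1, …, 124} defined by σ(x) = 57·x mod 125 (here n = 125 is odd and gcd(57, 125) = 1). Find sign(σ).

Trace 124: π^k(124) = [124, 68, 1, 57] for k=0..3.
π_57 has 32 disjoint cycles with lengths [4, 4, 4, 4, 4, 4, 4, 4, 4, 4, 4, 4, 4, 4, 4, 4, 4, 4, 4, 4, 4, 4, 4, 4, 4, 4, 4, 4, 4, 4, 4, 1] on {0,…,124}.
Σ(ℓ_i−1) = 125−32 = 93; sign = (−1)^93 = -1.
The Jacobi symbol (57|125) = -1 (Zolotarev) agrees.

-1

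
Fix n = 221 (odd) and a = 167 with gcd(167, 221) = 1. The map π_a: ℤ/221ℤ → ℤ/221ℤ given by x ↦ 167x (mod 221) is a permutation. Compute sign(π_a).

+1

Orbit of 35 under x↦167x: [35, 99, 179, 58, 183, 63, 134]… (length divides ord_221(167)).
π_167 has 7 disjoint cycles with lengths [48, 48, 48, 48, 16, 12, 1] on {0,…,220}.
sign(π) = (−1)^{n − #cycles} = (−1)^{221−7} = (−1)^214 = +1.
Zolotarev: (167|221) = +1, matching the cycle-count sign.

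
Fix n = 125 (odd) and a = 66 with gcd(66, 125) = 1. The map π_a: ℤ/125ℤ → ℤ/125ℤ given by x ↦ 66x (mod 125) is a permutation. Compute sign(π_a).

Trace 111: π^k(111) = [111, 76, 16, 56, 71, 61, 26] for k=0..6.
Cycle type of π: 25×4 + 5×4 + 1×5; total 13 cycles.
sign(π) = (−1)^{n − #cycles} = (−1)^{125−13} = (−1)^112 = +1.

+1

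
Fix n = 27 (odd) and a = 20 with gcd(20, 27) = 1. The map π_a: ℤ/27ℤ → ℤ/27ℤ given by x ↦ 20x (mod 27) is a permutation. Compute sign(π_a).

Start at x=14: 14 → 10 → 11 → 4 → 26 → 7 → 5 → … (one orbit).
The orbit structure of x ↦ 20x mod 27: 4 orbits of sizes [18, 6, 2, 1].
Σ(ℓ_i−1) = 27−4 = 23; sign = (−1)^23 = -1.

-1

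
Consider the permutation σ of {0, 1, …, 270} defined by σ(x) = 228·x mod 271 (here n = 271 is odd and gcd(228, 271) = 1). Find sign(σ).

+1

Start at x=64: 64 → 229 → 180 → 119 → 32 → 250 → 90 → … (one orbit).
Cycle type of π: 135×2 + 1; total 3 cycles.
n − c = 271 − 3 = 268; sign = (−1)^268 = +1.
(228|271)_J = +1 (Zolotarev's lemma cross-check).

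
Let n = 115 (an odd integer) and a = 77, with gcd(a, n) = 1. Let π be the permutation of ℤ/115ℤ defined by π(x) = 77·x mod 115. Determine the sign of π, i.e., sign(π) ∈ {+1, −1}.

Orbit of 73 under x↦77x: [73, 101, 72, 24, 8, 41, 52]… (length divides ord_115(77)).
The orbit structure of x ↦ 77x mod 115: 6 orbits of sizes [44, 44, 11, 11, 4, 1].
Σ(ℓ_i−1) = 115−6 = 109; sign = (−1)^109 = -1.

-1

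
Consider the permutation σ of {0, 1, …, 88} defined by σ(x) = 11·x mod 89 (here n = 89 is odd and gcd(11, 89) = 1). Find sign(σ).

Orbit of 4 under x↦11x: [4, 44, 39, 73, 2, 22, 64]… (length divides ord_89(11)).
Cycle type of π: 22×4 + 1; total 5 cycles.
n − c = 89 − 5 = 84; sign = (−1)^84 = +1.
The Jacobi symbol (11|89) = +1 (Zolotarev) agrees.

+1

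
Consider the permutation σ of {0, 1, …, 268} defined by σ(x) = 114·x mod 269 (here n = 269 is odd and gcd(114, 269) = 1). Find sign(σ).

-1

Orbit of 78 under x↦114x: [78, 15, 96, 184, 263, 123, 34]… (length divides ord_269(114)).
Cycle lengths of π_114 on ℤ/269ℤ: [268, 1]; 2 cycles in total.
n − c = 269 − 2 = 267; sign = (−1)^267 = -1.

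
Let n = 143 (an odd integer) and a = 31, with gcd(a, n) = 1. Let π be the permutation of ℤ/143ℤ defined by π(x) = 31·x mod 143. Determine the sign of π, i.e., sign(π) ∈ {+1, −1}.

Trace 122: π^k(122) = [122, 64, 125, 14, 5, 12, 86] for k=0..6.
Cycle type of π: 20×6 + 5×2 + 4×3 + 1; total 12 cycles.
n − c = 143 − 12 = 131; sign = (−1)^131 = -1.

-1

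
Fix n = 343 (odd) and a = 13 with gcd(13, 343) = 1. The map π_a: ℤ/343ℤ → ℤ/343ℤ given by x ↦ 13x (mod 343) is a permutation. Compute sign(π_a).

Trace 160: π^k(160) = [160, 22, 286, 288, 314, 309, 244] for k=0..6.
π_13 has 10 disjoint cycles with lengths [98, 98, 98, 14, 14, 14, 2, 2, 2, 1] on {0,…,342}.
n − c = 343 − 10 = 333; sign = (−1)^333 = -1.
Check: (13/343) = -1 by Zolotarev.

-1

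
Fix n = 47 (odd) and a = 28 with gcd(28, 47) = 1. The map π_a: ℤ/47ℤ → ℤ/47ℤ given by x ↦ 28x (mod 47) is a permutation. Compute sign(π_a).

+1

Trace 37: π^k(37) = [37, 2, 9, 17, 6, 27, 4] for k=0..6.
The orbit structure of x ↦ 28x mod 47: 3 orbits of sizes [23, 23, 1].
Σ(ℓ_i−1) = 47−3 = 44; sign = (−1)^44 = +1.
Via Zolotarev, sign(π_{28}) = (28|47) = +1.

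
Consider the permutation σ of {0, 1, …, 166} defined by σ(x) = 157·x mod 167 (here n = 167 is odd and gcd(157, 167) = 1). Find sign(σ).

Start at x=16: 16 → 7 → 97 → 32 → 14 → 27 → 64 → … (one orbit).
Decompose π into cycles: lengths [83, 83, 1] (3 cycles, including the fixed point 0).
sign(π) = (−1)^{n − #cycles} = (−1)^{167−3} = (−1)^164 = +1.

+1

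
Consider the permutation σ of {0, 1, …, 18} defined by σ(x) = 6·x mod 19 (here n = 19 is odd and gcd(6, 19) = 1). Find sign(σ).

Trace 7: π^k(7) = [7, 4, 5, 11, 9, 16, 1] for k=0..6.
Decompose π into cycles: lengths [9, 9, 1] (3 cycles, including the fixed point 0).
With 3 cycles on 19 points, sign = (−1)^{19−3} = +1.
(6|19)_J = +1 (Zolotarev's lemma cross-check).

+1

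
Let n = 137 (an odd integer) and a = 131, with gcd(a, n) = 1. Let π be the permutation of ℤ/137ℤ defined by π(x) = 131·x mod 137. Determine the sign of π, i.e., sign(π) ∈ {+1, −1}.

Start at x=121: 121 → 96 → 109 → 31 → 88 → 20 → 17 → … (one orbit).
The orbit structure of x ↦ 131x mod 137: 2 orbits of sizes [136, 1].
With 2 cycles on 137 points, sign = (−1)^{137−2} = -1.
Via Zolotarev, sign(π_{131}) = (131|137) = -1.

-1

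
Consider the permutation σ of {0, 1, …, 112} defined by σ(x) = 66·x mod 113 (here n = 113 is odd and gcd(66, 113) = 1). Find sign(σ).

-1

Trace 2: π^k(2) = [2, 19, 11, 48, 4, 38, 22] for k=0..6.
Cycle type of π: 112 + 1; total 2 cycles.
With 2 cycles on 113 points, sign = (−1)^{113−2} = -1.
The Jacobi symbol (66|113) = -1 (Zolotarev) agrees.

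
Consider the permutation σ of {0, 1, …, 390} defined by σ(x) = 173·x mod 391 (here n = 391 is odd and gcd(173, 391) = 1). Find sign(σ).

Start at x=346: 346 → 35 → 190 → 26 → 197 → 64 → 124 → … (one orbit).
Cycle type of π: 176×2 + 16 + 11×2 + 1; total 6 cycles.
With 6 cycles on 391 points, sign = (−1)^{391−6} = -1.
Zolotarev: (173|391) = -1, matching the cycle-count sign.

-1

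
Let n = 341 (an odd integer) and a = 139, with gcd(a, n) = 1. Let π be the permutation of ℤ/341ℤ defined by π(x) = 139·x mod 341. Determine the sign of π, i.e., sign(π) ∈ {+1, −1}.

+1

Trace 340: π^k(340) = [340, 202, 116, 97, 184, 1, 139] for k=0..6.
35 cycles of lengths [10, 10, 10, 10, 10, 10, 10, 10, 10, 10, 10, 10, 10, 10, 10, 10, 10, 10, 10, 10, 10, 10, 10, 10, 10, 10, 10, 10, 10, 10, 10, 10, 10, 10, 1].
sign(π) = (−1)^{n − #cycles} = (−1)^{341−35} = (−1)^306 = +1.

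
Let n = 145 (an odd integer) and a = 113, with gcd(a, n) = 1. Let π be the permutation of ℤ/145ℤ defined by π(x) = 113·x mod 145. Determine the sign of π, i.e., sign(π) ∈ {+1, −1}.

Orbit of 137 under x↦113x: [137, 111, 73, 129, 77, 1, 113]… (length divides ord_145(113)).
π_113 has 7 disjoint cycles with lengths [28, 28, 28, 28, 28, 4, 1] on {0,…,144}.
145 − 7 = 138 transpositions; sign(π) = (−1)^138 = +1.

+1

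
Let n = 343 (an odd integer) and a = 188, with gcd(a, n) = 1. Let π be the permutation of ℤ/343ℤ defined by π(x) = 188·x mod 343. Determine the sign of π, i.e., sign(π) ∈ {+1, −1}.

Orbit of 162 under x↦188x: [162, 272, 29, 307, 92, 146, 8]… (length divides ord_343(188)).
Cycle type of π: 98×3 + 14×3 + 2×3 + 1; total 10 cycles.
n − c = 343 − 10 = 333; sign = (−1)^333 = -1.
Via Zolotarev, sign(π_{188}) = (188|343) = -1.

-1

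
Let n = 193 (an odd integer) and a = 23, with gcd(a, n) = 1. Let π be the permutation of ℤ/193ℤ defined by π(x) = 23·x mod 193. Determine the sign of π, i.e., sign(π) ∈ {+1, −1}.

+1

Trace 184: π^k(184) = [184, 179, 64, 121, 81, 126, 3] for k=0..6.
7 cycles of lengths [32, 32, 32, 32, 32, 32, 1].
sign(π) = (−1)^{n − #cycles} = (−1)^{193−7} = (−1)^186 = +1.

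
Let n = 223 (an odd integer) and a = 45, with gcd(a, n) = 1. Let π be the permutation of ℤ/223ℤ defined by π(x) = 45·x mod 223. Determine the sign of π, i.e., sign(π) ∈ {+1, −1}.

-1

Start at x=140: 140 → 56 → 67 → 116 → 91 → 81 → 77 → … (one orbit).
Decompose π into cycles: lengths [222, 1] (2 cycles, including the fixed point 0).
223 − 2 = 221 transpositions; sign(π) = (−1)^221 = -1.
Check: (45/223) = -1 by Zolotarev.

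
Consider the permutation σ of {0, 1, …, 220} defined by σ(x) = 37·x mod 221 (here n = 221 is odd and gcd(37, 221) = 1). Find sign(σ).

+1

Orbit of 57 under x↦37x: [57, 120, 20, 77, 197, 217, 73]… (length divides ord_221(37)).
Cycle type of π: 48×4 + 16 + 12 + 1; total 7 cycles.
221 − 7 = 214 transpositions; sign(π) = (−1)^214 = +1.
Via Zolotarev, sign(π_{37}) = (37|221) = +1.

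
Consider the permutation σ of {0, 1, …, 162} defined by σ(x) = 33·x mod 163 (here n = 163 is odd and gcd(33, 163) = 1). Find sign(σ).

+1

Trace 43: π^k(43) = [43, 115, 46, 51, 53, 119, 15] for k=0..6.
The orbit structure of x ↦ 33x mod 163: 3 orbits of sizes [81, 81, 1].
Σ(ℓ_i−1) = 163−3 = 160; sign = (−1)^160 = +1.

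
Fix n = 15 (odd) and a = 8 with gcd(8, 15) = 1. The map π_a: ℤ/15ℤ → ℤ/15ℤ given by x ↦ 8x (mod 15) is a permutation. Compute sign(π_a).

+1

Start at x=1: 1 → 8 → 4 → 2 → 1 (one orbit).
Cycle type of π: 4×3 + 2 + 1; total 5 cycles.
Σ(ℓ_i−1) = 15−5 = 10; sign = (−1)^10 = +1.
Check: (8/15) = +1 by Zolotarev.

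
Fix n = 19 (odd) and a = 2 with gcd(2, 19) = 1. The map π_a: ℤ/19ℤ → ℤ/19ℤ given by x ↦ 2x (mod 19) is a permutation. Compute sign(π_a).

-1

Orbit of 3 under x↦2x: [3, 6, 12, 5, 10, 1, 2]… (length divides ord_19(2)).
The orbit structure of x ↦ 2x mod 19: 2 orbits of sizes [18, 1].
Σ(ℓ_i−1) = 19−2 = 17; sign = (−1)^17 = -1.
Zolotarev: (2|19) = -1, matching the cycle-count sign.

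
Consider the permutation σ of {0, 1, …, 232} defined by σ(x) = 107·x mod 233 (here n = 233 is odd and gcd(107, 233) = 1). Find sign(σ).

Start at x=148: 148 → 225 → 76 → 210 → 102 → 196 → 2 → … (one orbit).
Decompose π into cycles: lengths [58, 58, 58, 58, 1] (5 cycles, including the fixed point 0).
n − c = 233 − 5 = 228; sign = (−1)^228 = +1.

+1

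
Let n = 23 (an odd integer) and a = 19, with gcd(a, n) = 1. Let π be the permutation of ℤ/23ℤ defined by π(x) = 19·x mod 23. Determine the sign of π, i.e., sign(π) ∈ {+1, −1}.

-1

Trace 1: π^k(1) = [1, 19, 16, 5, 3, 11, 2] for k=0..6.
The orbit structure of x ↦ 19x mod 23: 2 orbits of sizes [22, 1].
Σ(ℓ_i−1) = 23−2 = 21; sign = (−1)^21 = -1.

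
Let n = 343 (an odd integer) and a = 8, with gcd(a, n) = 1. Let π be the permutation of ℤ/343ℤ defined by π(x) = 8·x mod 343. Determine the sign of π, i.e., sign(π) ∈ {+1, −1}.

Trace 78: π^k(78) = [78, 281, 190, 148, 155, 211, 316] for k=0..6.
The orbit structure of x ↦ 8x mod 343: 19 orbits of sizes [49, 49, 49, 49, 49, 49, 7, 7, 7, 7, 7, 7, 1, 1, 1, 1, 1, 1, 1].
n − c = 343 − 19 = 324; sign = (−1)^324 = +1.
The Jacobi symbol (8|343) = +1 (Zolotarev) agrees.

+1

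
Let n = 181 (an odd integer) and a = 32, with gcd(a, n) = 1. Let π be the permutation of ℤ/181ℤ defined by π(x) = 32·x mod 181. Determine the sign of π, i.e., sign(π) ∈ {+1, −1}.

Start at x=149: 149 → 62 → 174 → 138 → 72 → 132 → 61 → … (one orbit).
6 cycles of lengths [36, 36, 36, 36, 36, 1].
n − c = 181 − 6 = 175; sign = (−1)^175 = -1.
(32|181)_J = -1 (Zolotarev's lemma cross-check).

-1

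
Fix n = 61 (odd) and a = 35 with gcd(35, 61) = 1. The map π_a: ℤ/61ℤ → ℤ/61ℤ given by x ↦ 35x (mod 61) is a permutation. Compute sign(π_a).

Start at x=24: 24 → 47 → 59 → 52 → 51 → 16 → 11 → … (one orbit).
The orbit structure of x ↦ 35x mod 61: 2 orbits of sizes [60, 1].
2 cycles on 61: each ℓ→(−1)^(ℓ−1), product (−1)^59 = -1.
Zolotarev: (35|61) = -1, matching the cycle-count sign.

-1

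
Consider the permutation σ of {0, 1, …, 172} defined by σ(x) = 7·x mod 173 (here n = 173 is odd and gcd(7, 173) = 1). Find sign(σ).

Start at x=27: 27 → 16 → 112 → 92 → 125 → 10 → 70 → … (one orbit).
Decompose π into cycles: lengths [172, 1] (2 cycles, including the fixed point 0).
n − c = 173 − 2 = 171; sign = (−1)^171 = -1.

-1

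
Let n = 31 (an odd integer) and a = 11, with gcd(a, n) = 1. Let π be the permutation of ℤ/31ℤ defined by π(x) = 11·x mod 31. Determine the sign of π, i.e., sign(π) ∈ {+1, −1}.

Start at x=1: 1 → 11 → 28 → 29 → 9 → 6 → 4 → … (one orbit).
Cycle lengths of π_11 on ℤ/31ℤ: [30, 1]; 2 cycles in total.
sign(π) = (−1)^{n − #cycles} = (−1)^{31−2} = (−1)^29 = -1.
Via Zolotarev, sign(π_{11}) = (11|31) = -1.

-1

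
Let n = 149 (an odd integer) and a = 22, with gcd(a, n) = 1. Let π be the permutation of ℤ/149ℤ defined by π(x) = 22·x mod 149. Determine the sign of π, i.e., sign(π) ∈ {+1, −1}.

Orbit of 67 under x↦22x: [67, 133, 95, 4, 88, 148, 127]… (length divides ord_149(22)).
Decompose π into cycles: lengths [74, 74, 1] (3 cycles, including the fixed point 0).
sign(π) = (−1)^{n − #cycles} = (−1)^{149−3} = (−1)^146 = +1.
Zolotarev: (22|149) = +1, matching the cycle-count sign.

+1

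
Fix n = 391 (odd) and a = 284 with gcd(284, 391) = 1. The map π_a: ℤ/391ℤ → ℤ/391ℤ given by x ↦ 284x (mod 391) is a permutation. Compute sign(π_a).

Orbit of 200 under x↦284x: [200, 105, 104, 211, 101, 141, 162]… (length divides ord_391(284)).
π_284 has 6 disjoint cycles with lengths [176, 176, 16, 11, 11, 1] on {0,…,390}.
n − c = 391 − 6 = 385; sign = (−1)^385 = -1.
(284|391)_J = -1 (Zolotarev's lemma cross-check).

-1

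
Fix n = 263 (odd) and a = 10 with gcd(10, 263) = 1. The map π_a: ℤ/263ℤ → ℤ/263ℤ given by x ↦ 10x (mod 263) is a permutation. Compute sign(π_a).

Orbit of 86 under x↦10x: [86, 71, 184, 262, 253, 163, 52]… (length divides ord_263(10)).
Cycle type of π: 262 + 1; total 2 cycles.
With 2 cycles on 263 points, sign = (−1)^{263−2} = -1.
Zolotarev: (10|263) = -1, matching the cycle-count sign.

-1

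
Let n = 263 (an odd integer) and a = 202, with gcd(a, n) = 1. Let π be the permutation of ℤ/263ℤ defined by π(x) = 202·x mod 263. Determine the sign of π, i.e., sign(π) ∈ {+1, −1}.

-1

Orbit of 149 under x↦202x: [149, 116, 25, 53, 186, 226, 153]… (length divides ord_263(202)).
The orbit structure of x ↦ 202x mod 263: 2 orbits of sizes [262, 1].
2 cycles on 263: each ℓ→(−1)^(ℓ−1), product (−1)^261 = -1.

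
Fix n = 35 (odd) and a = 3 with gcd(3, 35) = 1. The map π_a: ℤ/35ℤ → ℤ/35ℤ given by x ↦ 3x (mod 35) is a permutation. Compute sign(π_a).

+1

Orbit of 11 under x↦3x: [11, 33, 29, 17, 16, 13, 4]… (length divides ord_35(3)).
Cycle lengths of π_3 on ℤ/35ℤ: [12, 12, 6, 4, 1]; 5 cycles in total.
sign(π) = (−1)^{n − #cycles} = (−1)^{35−5} = (−1)^30 = +1.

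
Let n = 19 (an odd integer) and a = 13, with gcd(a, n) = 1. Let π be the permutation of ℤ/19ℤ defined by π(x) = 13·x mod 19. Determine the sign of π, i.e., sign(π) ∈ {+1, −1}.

Orbit of 2 under x↦13x: [2, 7, 15, 5, 8, 9, 3]… (length divides ord_19(13)).
Decompose π into cycles: lengths [18, 1] (2 cycles, including the fixed point 0).
n − c = 19 − 2 = 17; sign = (−1)^17 = -1.

-1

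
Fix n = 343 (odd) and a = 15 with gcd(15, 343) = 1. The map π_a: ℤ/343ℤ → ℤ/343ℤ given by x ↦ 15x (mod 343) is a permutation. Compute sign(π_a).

Orbit of 85 under x↦15x: [85, 246, 260, 127, 190, 106, 218]… (length divides ord_343(15)).
The orbit structure of x ↦ 15x mod 343: 19 orbits of sizes [49, 49, 49, 49, 49, 49, 7, 7, 7, 7, 7, 7, 1, 1, 1, 1, 1, 1, 1].
19 cycles on 343: each ℓ→(−1)^(ℓ−1), product (−1)^324 = +1.
(15|343)_J = +1 (Zolotarev's lemma cross-check).

+1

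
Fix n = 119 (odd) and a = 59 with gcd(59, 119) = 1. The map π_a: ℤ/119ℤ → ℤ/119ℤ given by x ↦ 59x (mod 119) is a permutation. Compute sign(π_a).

Trace 86: π^k(86) = [86, 76, 81, 19, 50, 94, 72] for k=0..6.
8 cycles of lengths [24, 24, 24, 24, 8, 8, 6, 1].
Σ(ℓ_i−1) = 119−8 = 111; sign = (−1)^111 = -1.
Check: (59/119) = -1 by Zolotarev.

-1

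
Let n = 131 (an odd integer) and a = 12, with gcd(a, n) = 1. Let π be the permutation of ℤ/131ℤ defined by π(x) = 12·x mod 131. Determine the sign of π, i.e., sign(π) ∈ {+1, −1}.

+1

Orbit of 28 under x↦12x: [28, 74, 102, 45, 16, 61, 77]… (length divides ord_131(12)).
Cycle lengths of π_12 on ℤ/131ℤ: [65, 65, 1]; 3 cycles in total.
3 cycles on 131: each ℓ→(−1)^(ℓ−1), product (−1)^128 = +1.
The Jacobi symbol (12|131) = +1 (Zolotarev) agrees.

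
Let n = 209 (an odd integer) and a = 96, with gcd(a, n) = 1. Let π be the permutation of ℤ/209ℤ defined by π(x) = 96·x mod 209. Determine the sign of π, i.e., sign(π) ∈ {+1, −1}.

-1

Start at x=153: 153 → 58 → 134 → 115 → 172 → 1 → 96 → … (one orbit).
38 cycles of lengths [10, 10, 10, 10, 10, 10, 10, 10, 10, 10, 10, 10, 10, 10, 10, 10, 10, 10, 10, 1, 1, 1, 1, 1, 1, 1, 1, 1, 1, 1, 1, 1, 1, 1, 1, 1, 1, 1].
209 − 38 = 171 transpositions; sign(π) = (−1)^171 = -1.
Zolotarev: (96|209) = -1, matching the cycle-count sign.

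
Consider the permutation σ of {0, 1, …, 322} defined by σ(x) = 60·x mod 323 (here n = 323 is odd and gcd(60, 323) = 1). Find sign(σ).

Start at x=94: 94 → 149 → 219 → 220 → 280 → 4 → 240 → … (one orbit).
Decompose π into cycles: lengths [72, 72, 72, 72, 18, 8, 8, 1] (8 cycles, including the fixed point 0).
sign(π) = (−1)^{n − #cycles} = (−1)^{323−8} = (−1)^315 = -1.

-1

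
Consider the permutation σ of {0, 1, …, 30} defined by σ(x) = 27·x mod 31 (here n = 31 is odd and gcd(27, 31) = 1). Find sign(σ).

-1

Trace 29: π^k(29) = [29, 8, 30, 4, 15, 2, 23] for k=0..6.
Cycle type of π: 10×3 + 1; total 4 cycles.
31 − 4 = 27 transpositions; sign(π) = (−1)^27 = -1.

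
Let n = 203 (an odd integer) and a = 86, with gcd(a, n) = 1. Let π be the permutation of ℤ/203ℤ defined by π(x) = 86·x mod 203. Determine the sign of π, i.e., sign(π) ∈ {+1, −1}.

Trace 1: π^k(1) = [1, 86, 88, 57, 30, 144] for k=0..5.
Cycle lengths of π_86 on ℤ/203ℤ: [6, 6, 6, 6, 6, 6, 6, 6, 6, 6, 6, 6, 6, 6, 6, 6, 6, 6, 6, 6, 6, 6, 6, 6, 6, 6, 6, 6, 3, 3, 2, 2, 2, 2, 2, 2, 2, 2, 2, 2, 2, 2, 2, 2, 1]; 45 cycles in total.
With 45 cycles on 203 points, sign = (−1)^{203−45} = +1.
(86|203)_J = +1 (Zolotarev's lemma cross-check).

+1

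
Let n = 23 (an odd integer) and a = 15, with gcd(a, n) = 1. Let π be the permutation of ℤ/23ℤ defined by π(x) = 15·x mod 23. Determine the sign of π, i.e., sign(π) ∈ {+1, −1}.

-1

Start at x=5: 5 → 6 → 21 → 16 → 10 → 12 → 19 → … (one orbit).
Cycle lengths of π_15 on ℤ/23ℤ: [22, 1]; 2 cycles in total.
23 − 2 = 21 transpositions; sign(π) = (−1)^21 = -1.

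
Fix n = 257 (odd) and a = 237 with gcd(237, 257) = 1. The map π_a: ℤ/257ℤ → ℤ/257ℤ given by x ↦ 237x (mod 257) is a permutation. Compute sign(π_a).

-1

Start at x=250: 250 → 140 → 27 → 231 → 6 → 137 → 87 → … (one orbit).
Cycle lengths of π_237 on ℤ/257ℤ: [256, 1]; 2 cycles in total.
n − c = 257 − 2 = 255; sign = (−1)^255 = -1.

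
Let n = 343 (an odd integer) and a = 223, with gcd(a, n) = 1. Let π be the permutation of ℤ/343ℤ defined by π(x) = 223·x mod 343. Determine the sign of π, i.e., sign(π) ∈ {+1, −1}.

-1

Trace 239: π^k(239) = [239, 132, 281, 237, 29, 293, 169] for k=0..6.
10 cycles of lengths [98, 98, 98, 14, 14, 14, 2, 2, 2, 1].
10 cycles on 343: each ℓ→(−1)^(ℓ−1), product (−1)^333 = -1.
(223|343)_J = -1 (Zolotarev's lemma cross-check).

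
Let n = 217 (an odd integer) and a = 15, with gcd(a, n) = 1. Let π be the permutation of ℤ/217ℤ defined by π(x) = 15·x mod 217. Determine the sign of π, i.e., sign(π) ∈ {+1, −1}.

Trace 29: π^k(29) = [29, 1, 15, 8, 120, 64, 92] for k=0..6.
The orbit structure of x ↦ 15x mod 217: 28 orbits of sizes [10, 10, 10, 10, 10, 10, 10, 10, 10, 10, 10, 10, 10, 10, 10, 10, 10, 10, 10, 10, 10, 1, 1, 1, 1, 1, 1, 1].
With 28 cycles on 217 points, sign = (−1)^{217−28} = -1.

-1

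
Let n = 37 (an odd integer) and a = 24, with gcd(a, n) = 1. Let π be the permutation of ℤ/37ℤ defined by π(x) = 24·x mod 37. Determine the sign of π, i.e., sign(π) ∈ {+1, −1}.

Start at x=1: 1 → 24 → 21 → 23 → 34 → 2 → 11 → … (one orbit).
Decompose π into cycles: lengths [36, 1] (2 cycles, including the fixed point 0).
n − c = 37 − 2 = 35; sign = (−1)^35 = -1.
(24|37)_J = -1 (Zolotarev's lemma cross-check).

-1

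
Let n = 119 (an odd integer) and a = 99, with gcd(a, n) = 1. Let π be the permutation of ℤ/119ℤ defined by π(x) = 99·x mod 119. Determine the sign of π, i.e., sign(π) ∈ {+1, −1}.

-1

Orbit of 113 under x↦99x: [113, 1, 99, 43, 92, 64, 29]… (length divides ord_119(99)).
π_99 has 14 disjoint cycles with lengths [16, 16, 16, 16, 16, 16, 16, 1, 1, 1, 1, 1, 1, 1] on {0,…,118}.
sign(π) = (−1)^{n − #cycles} = (−1)^{119−14} = (−1)^105 = -1.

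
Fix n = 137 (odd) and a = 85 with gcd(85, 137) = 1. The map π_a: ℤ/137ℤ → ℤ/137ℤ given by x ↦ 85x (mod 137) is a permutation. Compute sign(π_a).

-1

Trace 59: π^k(59) = [59, 83, 68, 26, 18, 23, 37] for k=0..6.
The orbit structure of x ↦ 85x mod 137: 2 orbits of sizes [136, 1].
2 cycles on 137: each ℓ→(−1)^(ℓ−1), product (−1)^135 = -1.
Zolotarev: (85|137) = -1, matching the cycle-count sign.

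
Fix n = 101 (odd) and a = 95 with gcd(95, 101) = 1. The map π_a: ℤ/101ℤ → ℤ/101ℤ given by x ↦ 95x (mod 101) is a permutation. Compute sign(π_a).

+1

Trace 87: π^k(87) = [87, 84, 1, 95, 36] for k=0..4.
Decompose π into cycles: lengths [5, 5, 5, 5, 5, 5, 5, 5, 5, 5, 5, 5, 5, 5, 5, 5, 5, 5, 5, 5, 1] (21 cycles, including the fixed point 0).
With 21 cycles on 101 points, sign = (−1)^{101−21} = +1.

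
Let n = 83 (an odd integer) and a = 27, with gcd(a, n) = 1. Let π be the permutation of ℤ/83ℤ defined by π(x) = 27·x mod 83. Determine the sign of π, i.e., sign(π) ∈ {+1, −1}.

Trace 40: π^k(40) = [40, 1, 27, 65, 12, 75, 33] for k=0..6.
π_27 has 3 disjoint cycles with lengths [41, 41, 1] on {0,…,82}.
n − c = 83 − 3 = 80; sign = (−1)^80 = +1.
(27|83)_J = +1 (Zolotarev's lemma cross-check).

+1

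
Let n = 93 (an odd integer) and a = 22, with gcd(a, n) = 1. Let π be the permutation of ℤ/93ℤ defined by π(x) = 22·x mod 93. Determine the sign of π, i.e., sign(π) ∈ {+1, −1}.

Start at x=64: 64 → 13 → 7 → 61 → 40 → 43 → 16 → … (one orbit).
Cycle type of π: 30×3 + 1×3; total 6 cycles.
With 6 cycles on 93 points, sign = (−1)^{93−6} = -1.

-1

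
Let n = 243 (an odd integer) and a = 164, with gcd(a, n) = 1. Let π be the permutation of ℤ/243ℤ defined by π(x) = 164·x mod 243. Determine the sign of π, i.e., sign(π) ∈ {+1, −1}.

-1

Trace 127: π^k(127) = [127, 173, 184, 44, 169, 14, 109] for k=0..6.
Decompose π into cycles: lengths [162, 54, 18, 6, 2, 1] (6 cycles, including the fixed point 0).
n − c = 243 − 6 = 237; sign = (−1)^237 = -1.
Via Zolotarev, sign(π_{164}) = (164|243) = -1.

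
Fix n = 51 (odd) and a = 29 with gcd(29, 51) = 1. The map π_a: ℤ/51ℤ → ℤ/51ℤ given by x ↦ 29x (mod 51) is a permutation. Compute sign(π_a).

Start at x=41: 41 → 16 → 5 → 43 → 23 → 4 → 14 → … (one orbit).
5 cycles of lengths [16, 16, 16, 2, 1].
sign(π) = (−1)^{n − #cycles} = (−1)^{51−5} = (−1)^46 = +1.
Via Zolotarev, sign(π_{29}) = (29|51) = +1.

+1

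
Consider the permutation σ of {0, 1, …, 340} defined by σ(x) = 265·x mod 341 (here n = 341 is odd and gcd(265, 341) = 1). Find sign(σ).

-1

Orbit of 100 under x↦265x: [100, 243, 287, 12, 111, 89, 56]… (length divides ord_341(265)).
Cycle type of π: 30×11 + 1×11; total 22 cycles.
sign(π) = (−1)^{n − #cycles} = (−1)^{341−22} = (−1)^319 = -1.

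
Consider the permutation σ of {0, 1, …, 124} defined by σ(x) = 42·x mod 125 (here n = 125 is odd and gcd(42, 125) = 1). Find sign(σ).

Orbit of 92 under x↦42x: [92, 114, 38, 96, 32, 94, 73]… (length divides ord_125(42)).
Cycle type of π: 100 + 20 + 4 + 1; total 4 cycles.
125 − 4 = 121 transpositions; sign(π) = (−1)^121 = -1.

-1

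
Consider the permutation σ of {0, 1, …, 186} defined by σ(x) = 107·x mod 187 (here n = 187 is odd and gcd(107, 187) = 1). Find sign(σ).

+1

Orbit of 179 under x↦107x: [179, 79, 38, 139, 100, 41, 86]… (length divides ord_187(107)).
π_107 has 5 disjoint cycles with lengths [80, 80, 16, 10, 1] on {0,…,186}.
n − c = 187 − 5 = 182; sign = (−1)^182 = +1.
Check: (107/187) = +1 by Zolotarev.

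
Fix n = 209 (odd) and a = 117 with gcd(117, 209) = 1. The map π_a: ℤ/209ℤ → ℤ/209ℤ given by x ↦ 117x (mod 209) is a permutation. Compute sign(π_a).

+1

Orbit of 23 under x↦117x: [23, 183, 93, 13, 58, 98, 180]… (length divides ord_209(117)).
5 cycles of lengths [90, 90, 18, 10, 1].
Σ(ℓ_i−1) = 209−5 = 204; sign = (−1)^204 = +1.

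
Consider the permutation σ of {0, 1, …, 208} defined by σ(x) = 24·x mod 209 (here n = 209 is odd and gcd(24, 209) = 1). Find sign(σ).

-1

Start at x=5: 5 → 120 → 163 → 150 → 47 → 83 → 111 → … (one orbit).
Decompose π into cycles: lengths [90, 90, 10, 9, 9, 1] (6 cycles, including the fixed point 0).
With 6 cycles on 209 points, sign = (−1)^{209−6} = -1.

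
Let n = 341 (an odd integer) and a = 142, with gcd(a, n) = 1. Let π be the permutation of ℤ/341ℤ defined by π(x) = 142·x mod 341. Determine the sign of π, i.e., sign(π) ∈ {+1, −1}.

Trace 98: π^k(98) = [98, 276, 318, 144, 329, 1, 142] for k=0..6.
Cycle lengths of π_142 on ℤ/341ℤ: [30, 30, 30, 30, 30, 30, 30, 30, 30, 30, 15, 15, 2, 2, 2, 2, 2, 1]; 18 cycles in total.
n − c = 341 − 18 = 323; sign = (−1)^323 = -1.

-1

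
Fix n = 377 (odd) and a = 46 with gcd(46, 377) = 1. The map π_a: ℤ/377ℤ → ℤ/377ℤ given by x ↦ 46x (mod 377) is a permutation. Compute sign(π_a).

Start at x=1: 1 → 46 → 231 → 70 → 204 → 336 → 376 → … (one orbit).
π_46 has 37 disjoint cycles with lengths [12, 12, 12, 12, 12, 12, 12, 12, 12, 12, 12, 12, 12, 12, 12, 12, 12, 12, 12, 12, 12, 12, 12, 12, 12, 12, 12, 12, 12, 4, 4, 4, 4, 4, 4, 4, 1] on {0,…,376}.
377 − 37 = 340 transpositions; sign(π) = (−1)^340 = +1.

+1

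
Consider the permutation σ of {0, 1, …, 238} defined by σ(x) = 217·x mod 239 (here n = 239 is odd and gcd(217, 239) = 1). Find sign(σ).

Trace 22: π^k(22) = [22, 233, 132, 203, 75, 23, 211] for k=0..6.
8 cycles of lengths [34, 34, 34, 34, 34, 34, 34, 1].
239 − 8 = 231 transpositions; sign(π) = (−1)^231 = -1.
Check: (217/239) = -1 by Zolotarev.

-1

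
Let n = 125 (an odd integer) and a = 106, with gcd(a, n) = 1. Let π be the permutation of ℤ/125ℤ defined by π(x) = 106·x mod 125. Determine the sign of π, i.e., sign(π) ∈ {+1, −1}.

Orbit of 111 under x↦106x: [111, 16, 71, 26, 6, 11, 41]… (length divides ord_125(106)).
Decompose π into cycles: lengths [25, 25, 25, 25, 5, 5, 5, 5, 1, 1, 1, 1, 1] (13 cycles, including the fixed point 0).
13 cycles on 125: each ℓ→(−1)^(ℓ−1), product (−1)^112 = +1.
Zolotarev: (106|125) = +1, matching the cycle-count sign.

+1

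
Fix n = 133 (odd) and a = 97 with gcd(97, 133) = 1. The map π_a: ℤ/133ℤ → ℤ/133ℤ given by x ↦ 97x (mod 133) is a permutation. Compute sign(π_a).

Orbit of 92 under x↦97x: [92, 13, 64, 90, 85, 132, 36]… (length divides ord_133(97)).
11 cycles of lengths [18, 18, 18, 18, 18, 18, 18, 2, 2, 2, 1].
Σ(ℓ_i−1) = 133−11 = 122; sign = (−1)^122 = +1.
Check: (97/133) = +1 by Zolotarev.

+1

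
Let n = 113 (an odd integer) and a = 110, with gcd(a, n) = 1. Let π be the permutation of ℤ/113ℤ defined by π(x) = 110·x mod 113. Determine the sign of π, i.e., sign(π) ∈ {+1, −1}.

Trace 52: π^k(52) = [52, 70, 16, 65, 31, 20, 53] for k=0..6.
2 cycles of lengths [112, 1].
sign(π) = (−1)^{n − #cycles} = (−1)^{113−2} = (−1)^111 = -1.

-1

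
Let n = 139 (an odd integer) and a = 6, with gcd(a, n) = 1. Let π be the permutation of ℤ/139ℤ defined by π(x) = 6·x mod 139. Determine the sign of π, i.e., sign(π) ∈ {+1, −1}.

Trace 55: π^k(55) = [55, 52, 34, 65, 112, 116, 1] for k=0..6.
Cycle type of π: 23×6 + 1; total 7 cycles.
With 7 cycles on 139 points, sign = (−1)^{139−7} = +1.
The Jacobi symbol (6|139) = +1 (Zolotarev) agrees.

+1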